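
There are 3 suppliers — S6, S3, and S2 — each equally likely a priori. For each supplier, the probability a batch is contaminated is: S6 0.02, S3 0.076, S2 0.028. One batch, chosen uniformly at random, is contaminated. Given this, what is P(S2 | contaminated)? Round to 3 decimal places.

With a uniform prior (1/3 each), posterior ∝ likelihood:
  S6: 0.02
  S3: 0.076
  S2: 0.028
Sum = 0.124.
P(S2 | evidence) = 0.028 / 0.124 ≈ 0.226.

0.226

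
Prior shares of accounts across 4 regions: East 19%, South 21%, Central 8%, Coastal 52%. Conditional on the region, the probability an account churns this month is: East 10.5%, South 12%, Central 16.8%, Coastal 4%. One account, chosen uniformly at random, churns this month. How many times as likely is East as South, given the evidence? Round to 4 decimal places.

Prior × likelihood for each hypothesis:
  East: 0.19 × 0.105 = 0.01995
  South: 0.21 × 0.12 = 0.0252
  Central: 0.08 × 0.168 = 0.01344
  Coastal: 0.52 × 0.04 = 0.0208
Total = 0.07939.
The ratio is 0.01995 / 0.0252 (the normalizer cancels) = 0.7917.

0.7917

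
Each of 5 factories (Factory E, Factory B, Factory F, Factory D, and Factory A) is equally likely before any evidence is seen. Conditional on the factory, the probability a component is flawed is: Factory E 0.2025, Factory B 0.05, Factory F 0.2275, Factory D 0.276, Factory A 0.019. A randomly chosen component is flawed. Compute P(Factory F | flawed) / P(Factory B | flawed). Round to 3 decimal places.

Since the prior is uniform, the posterior is proportional to the likelihood:
  Factory E: 0.2025
  Factory B: 0.05
  Factory F: 0.2275
  Factory D: 0.276
  Factory A: 0.019
Sum = 0.775.
The ratio is 0.2275 / 0.05 (the normalizer cancels) = 4.550.

4.550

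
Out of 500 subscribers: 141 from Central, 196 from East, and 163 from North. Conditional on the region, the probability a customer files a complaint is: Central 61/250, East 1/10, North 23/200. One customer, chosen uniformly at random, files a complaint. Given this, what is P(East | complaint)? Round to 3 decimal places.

Compute prior × likelihood for every hypothesis:
  Central: 0.282 × 0.244 = 0.068808
  East: 0.392 × 0.1 = 0.0392
  North: 0.326 × 0.115 = 0.03749
Sum = 0.145498.
P(East | evidence) = 0.0392 / 0.145498 ≈ 0.269.

0.269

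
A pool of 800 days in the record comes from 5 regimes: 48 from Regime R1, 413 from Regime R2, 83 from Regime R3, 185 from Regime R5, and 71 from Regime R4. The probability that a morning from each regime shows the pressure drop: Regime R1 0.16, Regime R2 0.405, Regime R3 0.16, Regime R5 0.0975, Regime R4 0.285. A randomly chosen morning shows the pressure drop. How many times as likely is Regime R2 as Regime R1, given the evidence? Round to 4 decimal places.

21.7793

By Bayes' rule, posterior ∝ prior × likelihood:
  Regime R1: 0.06 × 0.16 = 0.0096
  Regime R2: 0.51625 × 0.405 = 0.20908125
  Regime R3: 0.10375 × 0.16 = 0.0166
  Regime R5: 0.23125 × 0.0975 = 0.022546875
  Regime R4: 0.08875 × 0.285 = 0.02529375
Normalizing constant = 0.283121875.
The ratio is 0.20908125 / 0.0096 (the normalizer cancels) = 21.7793.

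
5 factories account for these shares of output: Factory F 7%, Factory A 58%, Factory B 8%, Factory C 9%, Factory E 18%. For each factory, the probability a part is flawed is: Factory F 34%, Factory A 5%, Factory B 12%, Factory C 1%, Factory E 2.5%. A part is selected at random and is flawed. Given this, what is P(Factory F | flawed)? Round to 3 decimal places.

By Bayes' rule, posterior ∝ prior × likelihood:
  Factory F: 0.07 × 0.34 = 0.0238
  Factory A: 0.58 × 0.05 = 0.029
  Factory B: 0.08 × 0.12 = 0.0096
  Factory C: 0.09 × 0.01 = 0.0009
  Factory E: 0.18 × 0.025 = 0.0045
Sum = 0.0678.
P(Factory F | evidence) = 0.0238 / 0.0678 ≈ 0.351.

0.351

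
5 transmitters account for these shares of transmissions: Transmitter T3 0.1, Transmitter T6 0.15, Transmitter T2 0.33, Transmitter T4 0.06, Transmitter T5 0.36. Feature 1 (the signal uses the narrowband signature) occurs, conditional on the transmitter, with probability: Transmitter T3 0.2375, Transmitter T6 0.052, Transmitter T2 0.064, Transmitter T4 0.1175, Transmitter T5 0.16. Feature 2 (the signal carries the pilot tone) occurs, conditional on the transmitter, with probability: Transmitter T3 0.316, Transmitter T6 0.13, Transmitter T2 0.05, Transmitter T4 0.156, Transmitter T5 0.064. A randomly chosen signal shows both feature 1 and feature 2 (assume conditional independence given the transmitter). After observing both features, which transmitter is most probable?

Unnormalized posteriors (prior × likelihood):
  Transmitter T3: 0.1 × 0.2375 × 0.316 = 0.007505
  Transmitter T6: 0.15 × 0.052 × 0.13 = 0.001014
  Transmitter T2: 0.33 × 0.064 × 0.05 = 0.001056
  Transmitter T4: 0.06 × 0.1175 × 0.156 = 0.0010998
  Transmitter T5: 0.36 × 0.16 × 0.064 = 0.0036864
Normalizing constant = 0.0143612.
Largest term belongs to Transmitter T3, so Transmitter T3 is most probable.

Transmitter T3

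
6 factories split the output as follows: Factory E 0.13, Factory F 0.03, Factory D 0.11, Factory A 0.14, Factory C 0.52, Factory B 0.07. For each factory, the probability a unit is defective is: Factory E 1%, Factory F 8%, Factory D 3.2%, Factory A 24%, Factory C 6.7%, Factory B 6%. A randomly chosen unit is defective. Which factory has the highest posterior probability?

Compute prior × likelihood for every hypothesis:
  Factory E: 0.13 × 0.01 = 0.0013
  Factory F: 0.03 × 0.08 = 0.0024
  Factory D: 0.11 × 0.032 = 0.00352
  Factory A: 0.14 × 0.24 = 0.0336
  Factory C: 0.52 × 0.067 = 0.03484
  Factory B: 0.07 × 0.06 = 0.0042
Total = 0.07986.
Largest term belongs to Factory C, so Factory C is most probable.

Factory C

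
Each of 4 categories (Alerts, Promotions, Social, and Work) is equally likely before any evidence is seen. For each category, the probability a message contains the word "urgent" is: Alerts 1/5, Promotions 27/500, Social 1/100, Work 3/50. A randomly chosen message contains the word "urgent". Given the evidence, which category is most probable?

With a uniform prior (1/4 each), posterior ∝ likelihood:
  Alerts: 0.2
  Promotions: 0.054
  Social: 0.01
  Work: 0.06
Sum = 0.324.
Largest term belongs to Alerts, so Alerts is most probable.

Alerts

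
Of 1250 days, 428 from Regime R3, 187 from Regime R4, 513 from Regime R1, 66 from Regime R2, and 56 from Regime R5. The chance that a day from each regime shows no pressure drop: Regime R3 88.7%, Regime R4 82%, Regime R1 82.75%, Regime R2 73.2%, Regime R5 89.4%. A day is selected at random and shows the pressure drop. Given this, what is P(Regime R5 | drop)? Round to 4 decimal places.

Taking complements, P(drop | each) = Regime R3 0.113, Regime R4 0.18, Regime R1 0.1725, Regime R2 0.268, Regime R5 0.106.
Compute prior × likelihood for every hypothesis:
  Regime R3: 0.3424 × 0.113 = 0.0386912
  Regime R4: 0.1496 × 0.18 = 0.026928
  Regime R1: 0.4104 × 0.1725 = 0.070794
  Regime R2: 0.0528 × 0.268 = 0.0141504
  Regime R5: 0.0448 × 0.106 = 0.0047488
Sum = 0.1553124.
P(Regime R5 | evidence) = 0.0047488 / 0.1553124 ≈ 0.0306.

0.0306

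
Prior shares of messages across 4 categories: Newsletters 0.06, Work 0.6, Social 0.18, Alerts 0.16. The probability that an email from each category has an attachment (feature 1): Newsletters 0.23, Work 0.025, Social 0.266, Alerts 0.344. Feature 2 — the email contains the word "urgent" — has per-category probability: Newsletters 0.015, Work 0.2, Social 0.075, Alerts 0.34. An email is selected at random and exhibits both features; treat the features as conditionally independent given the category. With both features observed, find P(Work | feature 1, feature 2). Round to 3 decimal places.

0.118

Prior × likelihood for each hypothesis:
  Newsletters: 0.06 × 0.23 × 0.015 = 0.000207
  Work: 0.6 × 0.025 × 0.2 = 0.003
  Social: 0.18 × 0.266 × 0.075 = 0.003591
  Alerts: 0.16 × 0.344 × 0.34 = 0.0187136
Sum = 0.0255116.
P(Work | evidence) = 0.003 / 0.0255116 ≈ 0.118.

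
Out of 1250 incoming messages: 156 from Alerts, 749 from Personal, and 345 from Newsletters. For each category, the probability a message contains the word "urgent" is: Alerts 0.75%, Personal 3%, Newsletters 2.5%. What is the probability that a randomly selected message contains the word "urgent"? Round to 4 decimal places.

By Bayes' rule, posterior ∝ prior × likelihood:
  Alerts: 0.1248 × 0.0075 = 0.000936
  Personal: 0.5992 × 0.03 = 0.017976
  Newsletters: 0.276 × 0.025 = 0.0069
P(urgent-flag) = 0.000936 + 0.017976 + 0.0069 = 0.025812 → 0.0258.

0.0258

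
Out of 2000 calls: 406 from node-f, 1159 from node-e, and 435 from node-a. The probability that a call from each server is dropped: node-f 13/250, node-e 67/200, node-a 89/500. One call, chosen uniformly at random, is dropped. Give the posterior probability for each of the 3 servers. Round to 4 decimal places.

Unnormalized posteriors (prior × likelihood):
  node-f: 0.203 × 0.052 = 0.010556
  node-e: 0.5795 × 0.335 = 0.1941325
  node-a: 0.2175 × 0.178 = 0.038715
Sum = 0.2434035.
P(node-f | dropped) = 0.010556/0.2434035 ≈ 0.0434
P(node-e | dropped) = 0.1941325/0.2434035 ≈ 0.7976
P(node-a | dropped) = 0.038715/0.2434035 ≈ 0.1591
(Check: 0.0434+0.7976+0.1591 = 1.0001.)

node-f 0.0434, node-e 0.7976, node-a 0.1591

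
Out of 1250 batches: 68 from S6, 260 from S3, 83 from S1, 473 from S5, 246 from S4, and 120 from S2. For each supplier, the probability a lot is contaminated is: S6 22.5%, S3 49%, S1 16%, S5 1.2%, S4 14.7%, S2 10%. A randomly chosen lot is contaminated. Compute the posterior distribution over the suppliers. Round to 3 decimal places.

Compute prior × likelihood for every hypothesis:
  S6: 0.0544 × 0.225 = 0.01224
  S3: 0.208 × 0.49 = 0.10192
  S1: 0.0664 × 0.16 = 0.010624
  S5: 0.3784 × 0.012 = 0.0045408
  S4: 0.1968 × 0.147 = 0.0289296
  S2: 0.096 × 0.1 = 0.0096
Normalizing constant = 0.1678544.
P(S6 | contaminated) = 0.01224/0.1678544 ≈ 0.073
P(S3 | contaminated) = 0.10192/0.1678544 ≈ 0.607
P(S1 | contaminated) = 0.010624/0.1678544 ≈ 0.063
P(S5 | contaminated) = 0.0045408/0.1678544 ≈ 0.027
P(S4 | contaminated) = 0.0289296/0.1678544 ≈ 0.172
P(S2 | contaminated) = 0.0096/0.1678544 ≈ 0.057

S6 0.073, S3 0.607, S1 0.063, S5 0.027, S4 0.172, S2 0.057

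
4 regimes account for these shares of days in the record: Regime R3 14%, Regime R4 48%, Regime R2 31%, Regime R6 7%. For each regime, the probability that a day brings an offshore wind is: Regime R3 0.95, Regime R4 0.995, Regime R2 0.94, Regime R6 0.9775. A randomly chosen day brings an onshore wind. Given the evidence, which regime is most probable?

Regime R2

Taking complements, P(onshore | each) = Regime R3 0.05, Regime R4 0.005, Regime R2 0.06, Regime R6 0.0225.
Unnormalized posteriors (prior × likelihood):
  Regime R3: 0.14 × 0.05 = 0.007
  Regime R4: 0.48 × 0.005 = 0.0024
  Regime R2: 0.31 × 0.06 = 0.0186
  Regime R6: 0.07 × 0.0225 = 0.001575
Normalizing constant = 0.029575.
Largest term belongs to Regime R2, so Regime R2 is most probable.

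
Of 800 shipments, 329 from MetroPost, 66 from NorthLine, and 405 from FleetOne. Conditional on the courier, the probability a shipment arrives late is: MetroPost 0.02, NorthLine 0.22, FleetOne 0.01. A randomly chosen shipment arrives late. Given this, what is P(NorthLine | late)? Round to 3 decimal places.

0.577

Compute prior × likelihood for every hypothesis:
  MetroPost: 0.41125 × 0.02 = 0.008225
  NorthLine: 0.0825 × 0.22 = 0.01815
  FleetOne: 0.50625 × 0.01 = 0.0050625
Sum = 0.0314375.
P(NorthLine | evidence) = 0.01815 / 0.0314375 ≈ 0.577.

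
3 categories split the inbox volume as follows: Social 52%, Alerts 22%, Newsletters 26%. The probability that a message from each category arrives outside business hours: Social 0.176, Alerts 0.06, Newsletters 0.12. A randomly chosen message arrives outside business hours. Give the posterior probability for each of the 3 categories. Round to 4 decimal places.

Social 0.6733, Alerts 0.0971, Newsletters 0.2295

Prior × likelihood for each hypothesis:
  Social: 0.52 × 0.176 = 0.09152
  Alerts: 0.22 × 0.06 = 0.0132
  Newsletters: 0.26 × 0.12 = 0.0312
Total = 0.13592.
P(Social | off-hours) = 0.09152/0.13592 ≈ 0.6733
P(Alerts | off-hours) = 0.0132/0.13592 ≈ 0.0971
P(Newsletters | off-hours) = 0.0312/0.13592 ≈ 0.2295
(Check: 0.6733+0.0971+0.2295 = 0.9999.)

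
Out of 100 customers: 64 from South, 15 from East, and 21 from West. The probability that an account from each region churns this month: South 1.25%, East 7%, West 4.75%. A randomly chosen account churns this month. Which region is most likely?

Prior × likelihood for each hypothesis:
  South: 0.64 × 0.0125 = 0.008
  East: 0.15 × 0.07 = 0.0105
  West: 0.21 × 0.0475 = 0.009975
Total = 0.028475.
Largest term belongs to East, so East is most probable.

East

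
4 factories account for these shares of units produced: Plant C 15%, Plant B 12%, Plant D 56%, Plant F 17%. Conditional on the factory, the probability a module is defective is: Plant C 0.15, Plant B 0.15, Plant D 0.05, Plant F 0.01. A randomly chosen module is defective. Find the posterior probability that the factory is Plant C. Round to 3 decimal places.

0.321

Prior × likelihood for each hypothesis:
  Plant C: 0.15 × 0.15 = 0.0225
  Plant B: 0.12 × 0.15 = 0.018
  Plant D: 0.56 × 0.05 = 0.028
  Plant F: 0.17 × 0.01 = 0.0017
Total = 0.0702.
P(Plant C | evidence) = 0.0225 / 0.0702 ≈ 0.321.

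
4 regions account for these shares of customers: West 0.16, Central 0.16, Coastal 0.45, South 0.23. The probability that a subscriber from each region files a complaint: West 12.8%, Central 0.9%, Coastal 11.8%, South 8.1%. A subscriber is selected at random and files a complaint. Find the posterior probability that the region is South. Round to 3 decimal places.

Unnormalized posteriors (prior × likelihood):
  West: 0.16 × 0.128 = 0.02048
  Central: 0.16 × 0.009 = 0.00144
  Coastal: 0.45 × 0.118 = 0.0531
  South: 0.23 × 0.081 = 0.01863
Sum = 0.09365.
P(South | evidence) = 0.01863 / 0.09365 ≈ 0.199.

0.199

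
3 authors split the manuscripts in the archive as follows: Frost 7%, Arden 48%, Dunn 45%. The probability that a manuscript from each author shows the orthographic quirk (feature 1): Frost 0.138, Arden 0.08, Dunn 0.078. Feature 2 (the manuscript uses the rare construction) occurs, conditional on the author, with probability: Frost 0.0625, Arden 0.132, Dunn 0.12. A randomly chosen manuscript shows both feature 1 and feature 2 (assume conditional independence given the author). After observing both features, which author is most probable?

Unnormalized posteriors (prior × likelihood):
  Frost: 0.07 × 0.138 × 0.0625 = 0.00060375
  Arden: 0.48 × 0.08 × 0.132 = 0.0050688
  Dunn: 0.45 × 0.078 × 0.12 = 0.004212
Total = 0.00988455.
Largest term belongs to Arden, so Arden is most probable.

Arden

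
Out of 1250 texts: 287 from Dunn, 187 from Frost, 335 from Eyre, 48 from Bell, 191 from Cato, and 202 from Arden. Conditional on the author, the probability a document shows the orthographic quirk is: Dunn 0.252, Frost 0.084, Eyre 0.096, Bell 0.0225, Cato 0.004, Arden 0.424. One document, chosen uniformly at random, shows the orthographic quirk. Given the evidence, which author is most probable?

Compute prior × likelihood for every hypothesis:
  Dunn: 0.2296 × 0.252 = 0.0578592
  Frost: 0.1496 × 0.084 = 0.0125664
  Eyre: 0.268 × 0.096 = 0.025728
  Bell: 0.0384 × 0.0225 = 0.000864
  Cato: 0.1528 × 0.004 = 0.0006112
  Arden: 0.1616 × 0.424 = 0.0685184
Normalizing constant = 0.1661472.
Largest term belongs to Arden, so Arden is most probable.

Arden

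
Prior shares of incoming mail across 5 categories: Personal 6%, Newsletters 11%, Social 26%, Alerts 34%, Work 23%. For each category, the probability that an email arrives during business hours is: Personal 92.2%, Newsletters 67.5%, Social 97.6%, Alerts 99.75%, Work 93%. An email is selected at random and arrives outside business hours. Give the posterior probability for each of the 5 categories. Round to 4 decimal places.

Taking complements, P(off-hours | each) = Personal 0.078, Newsletters 0.325, Social 0.024, Alerts 0.0025, Work 0.07.
By Bayes' rule, posterior ∝ prior × likelihood:
  Personal: 0.06 × 0.078 = 0.00468
  Newsletters: 0.11 × 0.325 = 0.03575
  Social: 0.26 × 0.024 = 0.00624
  Alerts: 0.34 × 0.0025 = 0.00085
  Work: 0.23 × 0.07 = 0.0161
Total = 0.06362.
P(Personal | off-hours) = 0.00468/0.06362 ≈ 0.0736
P(Newsletters | off-hours) = 0.03575/0.06362 ≈ 0.5619
P(Social | off-hours) = 0.00624/0.06362 ≈ 0.0981
P(Alerts | off-hours) = 0.00085/0.06362 ≈ 0.0134
P(Work | off-hours) = 0.0161/0.06362 ≈ 0.2531
(Check: 0.0736+0.5619+0.0981+0.0134+0.2531 = 1.0001.)

Personal 0.0736, Newsletters 0.5619, Social 0.0981, Alerts 0.0134, Work 0.2531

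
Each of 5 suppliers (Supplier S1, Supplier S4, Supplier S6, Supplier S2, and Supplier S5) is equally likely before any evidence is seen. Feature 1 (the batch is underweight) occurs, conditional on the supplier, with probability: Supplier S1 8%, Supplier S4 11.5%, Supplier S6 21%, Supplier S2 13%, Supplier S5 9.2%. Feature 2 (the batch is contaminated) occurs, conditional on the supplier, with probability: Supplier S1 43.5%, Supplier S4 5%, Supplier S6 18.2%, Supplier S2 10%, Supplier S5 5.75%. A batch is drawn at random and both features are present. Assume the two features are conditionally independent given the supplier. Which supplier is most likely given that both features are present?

Supplier S6

Since the prior is uniform, the posterior is proportional to the likelihood:
  Supplier S1: 0.08 × 0.435 = 0.0348
  Supplier S4: 0.115 × 0.05 = 0.00575
  Supplier S6: 0.21 × 0.182 = 0.03822
  Supplier S2: 0.13 × 0.1 = 0.013
  Supplier S5: 0.092 × 0.0575 = 0.00529
Sum = 0.09706.
Largest term belongs to Supplier S6, so Supplier S6 is most probable.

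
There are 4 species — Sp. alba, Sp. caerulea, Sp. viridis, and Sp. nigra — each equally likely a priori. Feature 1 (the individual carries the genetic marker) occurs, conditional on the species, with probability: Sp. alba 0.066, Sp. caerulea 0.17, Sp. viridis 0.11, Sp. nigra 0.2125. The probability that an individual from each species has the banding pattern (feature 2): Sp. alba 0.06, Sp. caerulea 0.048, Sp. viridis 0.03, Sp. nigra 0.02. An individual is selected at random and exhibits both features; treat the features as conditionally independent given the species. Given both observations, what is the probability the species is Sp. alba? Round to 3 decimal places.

With a uniform prior (1/4 each), posterior ∝ likelihood:
  Sp. alba: 0.066 × 0.06 = 0.00396
  Sp. caerulea: 0.17 × 0.048 = 0.00816
  Sp. viridis: 0.11 × 0.03 = 0.0033
  Sp. nigra: 0.2125 × 0.02 = 0.00425
Sum = 0.01967.
P(Sp. alba | evidence) = 0.00396 / 0.01967 ≈ 0.201.

0.201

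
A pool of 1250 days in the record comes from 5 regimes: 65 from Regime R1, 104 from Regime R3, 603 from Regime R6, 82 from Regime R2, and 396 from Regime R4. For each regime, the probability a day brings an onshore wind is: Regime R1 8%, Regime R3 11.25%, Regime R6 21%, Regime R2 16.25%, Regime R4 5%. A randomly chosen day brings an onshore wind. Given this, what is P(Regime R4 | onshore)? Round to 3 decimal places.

0.112

Unnormalized posteriors (prior × likelihood):
  Regime R1: 0.052 × 0.08 = 0.00416
  Regime R3: 0.0832 × 0.1125 = 0.00936
  Regime R6: 0.4824 × 0.21 = 0.101304
  Regime R2: 0.0656 × 0.1625 = 0.01066
  Regime R4: 0.3168 × 0.05 = 0.01584
Sum = 0.141324.
P(Regime R4 | evidence) = 0.01584 / 0.141324 ≈ 0.112.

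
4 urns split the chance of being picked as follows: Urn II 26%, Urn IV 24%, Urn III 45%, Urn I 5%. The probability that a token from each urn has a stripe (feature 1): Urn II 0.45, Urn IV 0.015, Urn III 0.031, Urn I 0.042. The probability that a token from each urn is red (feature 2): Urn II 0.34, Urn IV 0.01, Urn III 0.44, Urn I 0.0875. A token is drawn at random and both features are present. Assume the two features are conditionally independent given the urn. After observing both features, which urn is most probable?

Prior × likelihood for each hypothesis:
  Urn II: 0.26 × 0.45 × 0.34 = 0.03978
  Urn IV: 0.24 × 0.015 × 0.01 = 0.000036
  Urn III: 0.45 × 0.031 × 0.44 = 0.006138
  Urn I: 0.05 × 0.042 × 0.0875 = 0.00018375
Total = 0.04613775.
Largest term belongs to Urn II, so Urn II is most probable.

Urn II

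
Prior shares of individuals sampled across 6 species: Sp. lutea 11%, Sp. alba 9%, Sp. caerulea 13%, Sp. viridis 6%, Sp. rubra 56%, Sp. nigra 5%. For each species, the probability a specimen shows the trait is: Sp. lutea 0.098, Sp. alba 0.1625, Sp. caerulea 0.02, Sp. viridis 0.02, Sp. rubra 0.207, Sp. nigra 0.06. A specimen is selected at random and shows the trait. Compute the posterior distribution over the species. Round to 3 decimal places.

Unnormalized posteriors (prior × likelihood):
  Sp. lutea: 0.11 × 0.098 = 0.01078
  Sp. alba: 0.09 × 0.1625 = 0.014625
  Sp. caerulea: 0.13 × 0.02 = 0.0026
  Sp. viridis: 0.06 × 0.02 = 0.0012
  Sp. rubra: 0.56 × 0.207 = 0.11592
  Sp. nigra: 0.05 × 0.06 = 0.003
Sum = 0.148125.
P(Sp. lutea | trait) = 0.01078/0.148125 ≈ 0.073
P(Sp. alba | trait) = 0.014625/0.148125 ≈ 0.099
P(Sp. caerulea | trait) = 0.0026/0.148125 ≈ 0.018
P(Sp. viridis | trait) = 0.0012/0.148125 ≈ 0.008
P(Sp. rubra | trait) = 0.11592/0.148125 ≈ 0.783
P(Sp. nigra | trait) = 0.003/0.148125 ≈ 0.020

Sp. lutea 0.073, Sp. alba 0.099, Sp. caerulea 0.018, Sp. viridis 0.008, Sp. rubra 0.783, Sp. nigra 0.020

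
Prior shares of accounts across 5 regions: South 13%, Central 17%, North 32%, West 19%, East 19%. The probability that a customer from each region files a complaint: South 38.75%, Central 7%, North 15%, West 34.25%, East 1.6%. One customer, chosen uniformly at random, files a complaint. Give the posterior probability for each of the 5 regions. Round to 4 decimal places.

South 0.2824, Central 0.0667, North 0.2691, West 0.3648, East 0.0170

Compute prior × likelihood for every hypothesis:
  South: 0.13 × 0.3875 = 0.050375
  Central: 0.17 × 0.07 = 0.0119
  North: 0.32 × 0.15 = 0.048
  West: 0.19 × 0.3425 = 0.065075
  East: 0.19 × 0.016 = 0.00304
Normalizing constant = 0.17839.
P(South | complaint) = 0.050375/0.17839 ≈ 0.2824
P(Central | complaint) = 0.0119/0.17839 ≈ 0.0667
P(North | complaint) = 0.048/0.17839 ≈ 0.2691
P(West | complaint) = 0.065075/0.17839 ≈ 0.3648
P(East | complaint) = 0.00304/0.17839 ≈ 0.0170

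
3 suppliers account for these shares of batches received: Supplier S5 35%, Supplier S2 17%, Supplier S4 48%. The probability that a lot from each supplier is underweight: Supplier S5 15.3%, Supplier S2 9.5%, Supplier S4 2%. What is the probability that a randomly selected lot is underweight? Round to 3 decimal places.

0.079

Prior × likelihood for each hypothesis:
  Supplier S5: 0.35 × 0.153 = 0.05355
  Supplier S2: 0.17 × 0.095 = 0.01615
  Supplier S4: 0.48 × 0.02 = 0.0096
P(underweight) = 0.05355 + 0.01615 + 0.0096 = 0.0793 → 0.079.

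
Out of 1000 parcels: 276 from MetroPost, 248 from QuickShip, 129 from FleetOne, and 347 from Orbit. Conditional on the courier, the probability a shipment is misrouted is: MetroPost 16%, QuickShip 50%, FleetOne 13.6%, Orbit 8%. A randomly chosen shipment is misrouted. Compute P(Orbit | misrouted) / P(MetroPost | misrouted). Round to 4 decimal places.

Prior × likelihood for each hypothesis:
  MetroPost: 0.276 × 0.16 = 0.04416
  QuickShip: 0.248 × 0.5 = 0.124
  FleetOne: 0.129 × 0.136 = 0.017544
  Orbit: 0.347 × 0.08 = 0.02776
Normalizing constant = 0.213464.
The ratio is 0.02776 / 0.04416 (the normalizer cancels) = 0.6286.

0.6286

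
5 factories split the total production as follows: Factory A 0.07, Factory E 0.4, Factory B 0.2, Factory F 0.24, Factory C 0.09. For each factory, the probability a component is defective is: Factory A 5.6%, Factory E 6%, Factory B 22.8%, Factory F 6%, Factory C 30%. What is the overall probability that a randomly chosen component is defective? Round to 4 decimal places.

0.1149

Unnormalized posteriors (prior × likelihood):
  Factory A: 0.07 × 0.056 = 0.00392
  Factory E: 0.4 × 0.06 = 0.024
  Factory B: 0.2 × 0.228 = 0.0456
  Factory F: 0.24 × 0.06 = 0.0144
  Factory C: 0.09 × 0.3 = 0.027
P(defective) = 0.00392 + 0.024 + 0.0456 + 0.0144 + 0.027 = 0.11492 → 0.1149.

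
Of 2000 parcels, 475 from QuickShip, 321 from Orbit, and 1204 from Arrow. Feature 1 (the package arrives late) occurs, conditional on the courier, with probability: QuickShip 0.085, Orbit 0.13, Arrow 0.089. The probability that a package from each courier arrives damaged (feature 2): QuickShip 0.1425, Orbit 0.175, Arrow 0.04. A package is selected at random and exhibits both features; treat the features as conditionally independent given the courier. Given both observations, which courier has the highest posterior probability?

By Bayes' rule, posterior ∝ prior × likelihood:
  QuickShip: 0.2375 × 0.085 × 0.1425 = 0.00287671875
  Orbit: 0.1605 × 0.13 × 0.175 = 0.003651375
  Arrow: 0.602 × 0.089 × 0.04 = 0.00214312
Total = 0.00867121375.
Largest term belongs to Orbit, so Orbit is most probable.

Orbit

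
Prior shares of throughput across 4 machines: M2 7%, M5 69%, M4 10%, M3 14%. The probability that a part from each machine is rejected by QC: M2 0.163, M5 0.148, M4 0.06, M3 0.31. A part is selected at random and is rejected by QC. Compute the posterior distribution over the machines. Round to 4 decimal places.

Compute prior × likelihood for every hypothesis:
  M2: 0.07 × 0.163 = 0.01141
  M5: 0.69 × 0.148 = 0.10212
  M4: 0.1 × 0.06 = 0.006
  M3: 0.14 × 0.31 = 0.0434
Normalizing constant = 0.16293.
P(M2 | rejected) = 0.01141/0.16293 ≈ 0.0700
P(M5 | rejected) = 0.10212/0.16293 ≈ 0.6268
P(M4 | rejected) = 0.006/0.16293 ≈ 0.0368
P(M3 | rejected) = 0.0434/0.16293 ≈ 0.2664

M2 0.0700, M5 0.6268, M4 0.0368, M3 0.2664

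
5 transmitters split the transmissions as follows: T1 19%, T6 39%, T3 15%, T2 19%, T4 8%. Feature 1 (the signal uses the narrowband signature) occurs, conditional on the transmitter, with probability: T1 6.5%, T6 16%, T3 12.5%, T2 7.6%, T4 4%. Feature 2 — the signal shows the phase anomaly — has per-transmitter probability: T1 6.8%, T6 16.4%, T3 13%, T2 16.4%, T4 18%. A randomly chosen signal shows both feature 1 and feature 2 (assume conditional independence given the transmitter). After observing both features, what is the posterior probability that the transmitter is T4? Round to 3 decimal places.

Unnormalized posteriors (prior × likelihood):
  T1: 0.19 × 0.065 × 0.068 = 0.0008398
  T6: 0.39 × 0.16 × 0.164 = 0.0102336
  T3: 0.15 × 0.125 × 0.13 = 0.0024375
  T2: 0.19 × 0.076 × 0.164 = 0.00236816
  T4: 0.08 × 0.04 × 0.18 = 0.000576
Normalizing constant = 0.01645506.
P(T4 | evidence) = 0.000576 / 0.01645506 ≈ 0.035.

0.035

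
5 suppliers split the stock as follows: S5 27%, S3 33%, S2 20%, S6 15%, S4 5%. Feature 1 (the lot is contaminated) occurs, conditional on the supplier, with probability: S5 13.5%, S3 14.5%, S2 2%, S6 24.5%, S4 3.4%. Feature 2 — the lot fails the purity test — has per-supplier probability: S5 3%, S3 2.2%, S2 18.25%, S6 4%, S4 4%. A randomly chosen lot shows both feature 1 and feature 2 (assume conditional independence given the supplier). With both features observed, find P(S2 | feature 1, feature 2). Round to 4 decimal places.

0.1654

Prior × likelihood for each hypothesis:
  S5: 0.27 × 0.135 × 0.03 = 0.0010935
  S3: 0.33 × 0.145 × 0.022 = 0.0010527
  S2: 0.2 × 0.02 × 0.1825 = 0.00073
  S6: 0.15 × 0.245 × 0.04 = 0.00147
  S4: 0.05 × 0.034 × 0.04 = 0.000068
Normalizing constant = 0.0044142.
P(S2 | evidence) = 0.00073 / 0.0044142 ≈ 0.1654.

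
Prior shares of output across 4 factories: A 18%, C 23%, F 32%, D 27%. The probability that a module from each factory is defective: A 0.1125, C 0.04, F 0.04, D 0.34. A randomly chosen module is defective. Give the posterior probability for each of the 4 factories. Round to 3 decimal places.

Prior × likelihood for each hypothesis:
  A: 0.18 × 0.1125 = 0.02025
  C: 0.23 × 0.04 = 0.0092
  F: 0.32 × 0.04 = 0.0128
  D: 0.27 × 0.34 = 0.0918
Total = 0.13405.
P(A | defective) = 0.02025/0.13405 ≈ 0.151
P(C | defective) = 0.0092/0.13405 ≈ 0.069
P(F | defective) = 0.0128/0.13405 ≈ 0.095
P(D | defective) = 0.0918/0.13405 ≈ 0.685

A 0.151, C 0.069, F 0.095, D 0.685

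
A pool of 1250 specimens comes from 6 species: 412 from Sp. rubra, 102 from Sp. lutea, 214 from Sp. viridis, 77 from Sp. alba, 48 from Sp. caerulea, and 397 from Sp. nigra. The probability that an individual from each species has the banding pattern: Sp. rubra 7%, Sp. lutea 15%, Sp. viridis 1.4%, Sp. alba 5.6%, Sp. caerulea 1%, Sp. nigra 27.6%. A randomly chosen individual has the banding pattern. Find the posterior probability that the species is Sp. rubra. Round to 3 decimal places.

Unnormalized posteriors (prior × likelihood):
  Sp. rubra: 0.3296 × 0.07 = 0.023072
  Sp. lutea: 0.0816 × 0.15 = 0.01224
  Sp. viridis: 0.1712 × 0.014 = 0.0023968
  Sp. alba: 0.0616 × 0.056 = 0.0034496
  Sp. caerulea: 0.0384 × 0.01 = 0.000384
  Sp. nigra: 0.3176 × 0.276 = 0.0876576
Normalizing constant = 0.1292.
P(Sp. rubra | evidence) = 0.023072 / 0.1292 ≈ 0.179.

0.179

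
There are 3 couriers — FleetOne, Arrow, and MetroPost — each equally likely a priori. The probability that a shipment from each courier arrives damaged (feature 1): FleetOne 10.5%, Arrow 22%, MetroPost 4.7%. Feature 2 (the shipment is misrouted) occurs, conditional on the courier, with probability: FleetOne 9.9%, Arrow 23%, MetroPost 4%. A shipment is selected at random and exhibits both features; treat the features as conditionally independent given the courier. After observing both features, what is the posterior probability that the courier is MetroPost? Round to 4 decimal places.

Since the prior is uniform, the posterior is proportional to the likelihood:
  FleetOne: 0.105 × 0.099 = 0.010395
  Arrow: 0.22 × 0.23 = 0.0506
  MetroPost: 0.047 × 0.04 = 0.00188
Sum = 0.062875.
P(MetroPost | evidence) = 0.00188 / 0.062875 ≈ 0.0299.

0.0299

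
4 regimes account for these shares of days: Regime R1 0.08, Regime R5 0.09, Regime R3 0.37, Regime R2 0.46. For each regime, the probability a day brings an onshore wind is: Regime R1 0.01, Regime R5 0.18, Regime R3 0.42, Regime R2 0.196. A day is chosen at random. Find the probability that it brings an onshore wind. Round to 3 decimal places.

0.263

Compute prior × likelihood for every hypothesis:
  Regime R1: 0.08 × 0.01 = 0.0008
  Regime R5: 0.09 × 0.18 = 0.0162
  Regime R3: 0.37 × 0.42 = 0.1554
  Regime R2: 0.46 × 0.196 = 0.09016
P(onshore) = 0.0008 + 0.0162 + 0.1554 + 0.09016 = 0.26256 → 0.263.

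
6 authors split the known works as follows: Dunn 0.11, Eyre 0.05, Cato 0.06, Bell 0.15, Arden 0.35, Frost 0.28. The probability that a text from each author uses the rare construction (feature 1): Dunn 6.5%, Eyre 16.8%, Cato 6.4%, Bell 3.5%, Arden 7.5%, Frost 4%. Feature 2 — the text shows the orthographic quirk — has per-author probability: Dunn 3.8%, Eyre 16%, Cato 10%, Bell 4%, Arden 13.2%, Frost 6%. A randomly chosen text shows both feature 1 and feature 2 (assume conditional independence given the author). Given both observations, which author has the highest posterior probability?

Arden

Compute prior × likelihood for every hypothesis:
  Dunn: 0.11 × 0.065 × 0.038 = 0.0002717
  Eyre: 0.05 × 0.168 × 0.16 = 0.001344
  Cato: 0.06 × 0.064 × 0.1 = 0.000384
  Bell: 0.15 × 0.035 × 0.04 = 0.00021
  Arden: 0.35 × 0.075 × 0.132 = 0.003465
  Frost: 0.28 × 0.04 × 0.06 = 0.000672
Total = 0.0063467.
Largest term belongs to Arden, so Arden is most probable.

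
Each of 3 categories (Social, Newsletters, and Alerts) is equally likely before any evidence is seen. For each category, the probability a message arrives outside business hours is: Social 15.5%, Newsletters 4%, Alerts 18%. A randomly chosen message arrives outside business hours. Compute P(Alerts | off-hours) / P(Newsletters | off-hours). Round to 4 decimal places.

Since the prior is uniform, the posterior is proportional to the likelihood:
  Social: 0.155
  Newsletters: 0.04
  Alerts: 0.18
Normalizing constant = 0.375.
The ratio is 0.18 / 0.04 (the normalizer cancels) = 4.5000.

4.5000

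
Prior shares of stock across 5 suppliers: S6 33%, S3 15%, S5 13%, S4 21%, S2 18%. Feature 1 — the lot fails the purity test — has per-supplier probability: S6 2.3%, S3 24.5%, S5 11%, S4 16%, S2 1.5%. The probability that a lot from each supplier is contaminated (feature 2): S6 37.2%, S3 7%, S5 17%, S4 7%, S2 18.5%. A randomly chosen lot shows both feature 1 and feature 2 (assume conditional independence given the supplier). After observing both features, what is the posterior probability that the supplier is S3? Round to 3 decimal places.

Prior × likelihood for each hypothesis:
  S6: 0.33 × 0.023 × 0.372 = 0.00282348
  S3: 0.15 × 0.245 × 0.07 = 0.0025725
  S5: 0.13 × 0.11 × 0.17 = 0.002431
  S4: 0.21 × 0.16 × 0.07 = 0.002352
  S2: 0.18 × 0.015 × 0.185 = 0.0004995
Sum = 0.01067848.
P(S3 | evidence) = 0.0025725 / 0.01067848 ≈ 0.241.

0.241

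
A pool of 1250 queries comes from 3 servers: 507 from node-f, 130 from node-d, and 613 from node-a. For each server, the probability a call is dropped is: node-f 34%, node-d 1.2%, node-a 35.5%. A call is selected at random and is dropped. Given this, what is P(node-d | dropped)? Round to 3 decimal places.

Compute prior × likelihood for every hypothesis:
  node-f: 0.4056 × 0.34 = 0.137904
  node-d: 0.104 × 0.012 = 0.001248
  node-a: 0.4904 × 0.355 = 0.174092
Normalizing constant = 0.313244.
P(node-d | evidence) = 0.001248 / 0.313244 ≈ 0.004.

0.004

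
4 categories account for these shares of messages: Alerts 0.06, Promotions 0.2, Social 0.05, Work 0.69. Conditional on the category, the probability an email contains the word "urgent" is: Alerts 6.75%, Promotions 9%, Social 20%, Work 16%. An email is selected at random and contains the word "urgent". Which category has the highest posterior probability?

Work

Prior × likelihood for each hypothesis:
  Alerts: 0.06 × 0.0675 = 0.00405
  Promotions: 0.2 × 0.09 = 0.018
  Social: 0.05 × 0.2 = 0.01
  Work: 0.69 × 0.16 = 0.1104
Normalizing constant = 0.14245.
Largest term belongs to Work, so Work is most probable.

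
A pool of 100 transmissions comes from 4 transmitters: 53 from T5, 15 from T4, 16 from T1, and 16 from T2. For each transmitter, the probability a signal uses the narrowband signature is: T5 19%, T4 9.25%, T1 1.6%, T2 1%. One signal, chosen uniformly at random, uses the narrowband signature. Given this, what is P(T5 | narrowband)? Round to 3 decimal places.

0.848

Prior × likelihood for each hypothesis:
  T5: 0.53 × 0.19 = 0.1007
  T4: 0.15 × 0.0925 = 0.013875
  T1: 0.16 × 0.016 = 0.00256
  T2: 0.16 × 0.01 = 0.0016
Normalizing constant = 0.118735.
P(T5 | evidence) = 0.1007 / 0.118735 ≈ 0.848.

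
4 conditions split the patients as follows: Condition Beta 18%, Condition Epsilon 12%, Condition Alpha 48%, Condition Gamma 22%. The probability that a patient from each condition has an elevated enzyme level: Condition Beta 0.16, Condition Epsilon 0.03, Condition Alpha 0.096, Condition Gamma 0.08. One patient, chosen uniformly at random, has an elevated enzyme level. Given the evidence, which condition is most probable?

Condition Alpha

By Bayes' rule, posterior ∝ prior × likelihood:
  Condition Beta: 0.18 × 0.16 = 0.0288
  Condition Epsilon: 0.12 × 0.03 = 0.0036
  Condition Alpha: 0.48 × 0.096 = 0.04608
  Condition Gamma: 0.22 × 0.08 = 0.0176
Normalizing constant = 0.09608.
Largest term belongs to Condition Alpha, so Condition Alpha is most probable.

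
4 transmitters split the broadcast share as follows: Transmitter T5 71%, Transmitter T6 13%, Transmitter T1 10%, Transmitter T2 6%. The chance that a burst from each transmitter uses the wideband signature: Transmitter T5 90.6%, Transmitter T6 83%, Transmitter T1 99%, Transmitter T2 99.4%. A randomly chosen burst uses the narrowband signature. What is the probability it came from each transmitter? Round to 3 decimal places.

Taking complements, P(narrowband | each) = Transmitter T5 0.094, Transmitter T6 0.17, Transmitter T1 0.01, Transmitter T2 0.006.
Compute prior × likelihood for every hypothesis:
  Transmitter T5: 0.71 × 0.094 = 0.06674
  Transmitter T6: 0.13 × 0.17 = 0.0221
  Transmitter T1: 0.1 × 0.01 = 0.001
  Transmitter T2: 0.06 × 0.006 = 0.00036
Normalizing constant = 0.0902.
P(Transmitter T5 | narrowband) = 0.06674/0.0902 ≈ 0.740
P(Transmitter T6 | narrowband) = 0.0221/0.0902 ≈ 0.245
P(Transmitter T1 | narrowband) = 0.001/0.0902 ≈ 0.011
P(Transmitter T2 | narrowband) = 0.00036/0.0902 ≈ 0.004
(Check: 0.740+0.245+0.011+0.004 = 1.000.)

Transmitter T5 0.740, Transmitter T6 0.245, Transmitter T1 0.011, Transmitter T2 0.004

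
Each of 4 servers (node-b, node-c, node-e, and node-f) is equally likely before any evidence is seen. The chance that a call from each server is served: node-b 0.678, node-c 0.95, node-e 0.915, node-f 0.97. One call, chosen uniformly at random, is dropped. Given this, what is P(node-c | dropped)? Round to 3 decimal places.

0.103

Taking complements, P(dropped | each) = node-b 0.322, node-c 0.05, node-e 0.085, node-f 0.03.
With a uniform prior (1/4 each), posterior ∝ likelihood:
  node-b: 0.322
  node-c: 0.05
  node-e: 0.085
  node-f: 0.03
Total = 0.487.
P(node-c | evidence) = 0.05 / 0.487 ≈ 0.103.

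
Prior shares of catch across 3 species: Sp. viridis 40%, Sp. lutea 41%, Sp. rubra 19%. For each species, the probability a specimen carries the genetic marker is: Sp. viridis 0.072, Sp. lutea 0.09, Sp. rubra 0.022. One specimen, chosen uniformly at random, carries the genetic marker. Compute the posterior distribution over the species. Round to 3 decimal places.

Sp. viridis 0.412, Sp. lutea 0.528, Sp. rubra 0.060

Unnormalized posteriors (prior × likelihood):
  Sp. viridis: 0.4 × 0.072 = 0.0288
  Sp. lutea: 0.41 × 0.09 = 0.0369
  Sp. rubra: 0.19 × 0.022 = 0.00418
Sum = 0.06988.
P(Sp. viridis | marker) = 0.0288/0.06988 ≈ 0.412
P(Sp. lutea | marker) = 0.0369/0.06988 ≈ 0.528
P(Sp. rubra | marker) = 0.00418/0.06988 ≈ 0.060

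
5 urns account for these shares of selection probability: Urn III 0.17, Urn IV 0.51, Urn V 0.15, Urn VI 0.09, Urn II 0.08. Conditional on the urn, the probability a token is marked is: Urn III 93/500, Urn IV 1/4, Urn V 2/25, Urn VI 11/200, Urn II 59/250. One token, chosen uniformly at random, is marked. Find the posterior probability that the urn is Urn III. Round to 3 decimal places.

0.162

By Bayes' rule, posterior ∝ prior × likelihood:
  Urn III: 0.17 × 0.186 = 0.03162
  Urn IV: 0.51 × 0.25 = 0.1275
  Urn V: 0.15 × 0.08 = 0.012
  Urn VI: 0.09 × 0.055 = 0.00495
  Urn II: 0.08 × 0.236 = 0.01888
Normalizing constant = 0.19495.
P(Urn III | evidence) = 0.03162 / 0.19495 ≈ 0.162.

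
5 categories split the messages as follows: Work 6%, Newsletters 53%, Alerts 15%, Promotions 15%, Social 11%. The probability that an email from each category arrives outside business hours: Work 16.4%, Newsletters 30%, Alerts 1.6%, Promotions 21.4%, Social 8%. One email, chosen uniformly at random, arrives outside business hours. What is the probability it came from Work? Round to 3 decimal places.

Unnormalized posteriors (prior × likelihood):
  Work: 0.06 × 0.164 = 0.00984
  Newsletters: 0.53 × 0.3 = 0.159
  Alerts: 0.15 × 0.016 = 0.0024
  Promotions: 0.15 × 0.214 = 0.0321
  Social: 0.11 × 0.08 = 0.0088
Normalizing constant = 0.21214.
P(Work | evidence) = 0.00984 / 0.21214 ≈ 0.046.

0.046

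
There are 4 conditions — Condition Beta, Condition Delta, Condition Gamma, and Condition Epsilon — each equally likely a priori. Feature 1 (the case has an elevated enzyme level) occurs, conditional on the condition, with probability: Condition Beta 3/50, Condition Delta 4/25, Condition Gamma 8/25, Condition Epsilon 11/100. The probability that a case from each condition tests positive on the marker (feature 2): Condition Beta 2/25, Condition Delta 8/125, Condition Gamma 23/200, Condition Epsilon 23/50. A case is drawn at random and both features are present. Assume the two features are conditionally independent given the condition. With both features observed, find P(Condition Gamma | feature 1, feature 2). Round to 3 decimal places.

0.359

With a uniform prior (1/4 each), posterior ∝ likelihood:
  Condition Beta: 0.06 × 0.08 = 0.0048
  Condition Delta: 0.16 × 0.064 = 0.01024
  Condition Gamma: 0.32 × 0.115 = 0.0368
  Condition Epsilon: 0.11 × 0.46 = 0.0506
Total = 0.10244.
P(Condition Gamma | evidence) = 0.0368 / 0.10244 ≈ 0.359.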